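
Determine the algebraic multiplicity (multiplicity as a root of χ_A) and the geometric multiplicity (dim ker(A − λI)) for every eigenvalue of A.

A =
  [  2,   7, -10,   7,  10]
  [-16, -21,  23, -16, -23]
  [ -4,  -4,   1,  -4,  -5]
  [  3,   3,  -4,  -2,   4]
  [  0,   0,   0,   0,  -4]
λ = -5: alg = 4, geom = 2; λ = -4: alg = 1, geom = 1

Step 1 — factor the characteristic polynomial to read off the algebraic multiplicities:
  χ_A(x) = (x + 4)*(x + 5)^4

Step 2 — compute geometric multiplicities via the rank-nullity identity g(λ) = n − rank(A − λI):
  rank(A − (-5)·I) = 3, so dim ker(A − (-5)·I) = n − 3 = 2
  rank(A − (-4)·I) = 4, so dim ker(A − (-4)·I) = n − 4 = 1

Summary:
  λ = -5: algebraic multiplicity = 4, geometric multiplicity = 2
  λ = -4: algebraic multiplicity = 1, geometric multiplicity = 1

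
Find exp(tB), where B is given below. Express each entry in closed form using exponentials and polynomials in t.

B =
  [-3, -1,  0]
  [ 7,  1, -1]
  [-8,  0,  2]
e^{tB} =
  [t^2 - 3*t + 1, t^2 - t, t^2/2]
  [-3*t^2 + 7*t, -3*t^2 + t + 1, -3*t^2/2 - t]
  [4*t^2 - 8*t, 4*t^2, 2*t^2 + 2*t + 1]

Strategy: write B = P · J · P⁻¹ where J is a Jordan canonical form, so e^{tB} = P · e^{tJ} · P⁻¹, and e^{tJ} can be computed block-by-block.

B has Jordan form
J =
  [0, 1, 0]
  [0, 0, 1]
  [0, 0, 0]
(up to reordering of blocks).

Per-block formulas:
  For a 3×3 Jordan block J_3(0): exp(t · J_3(0)) = e^(0t)·(I + t·N + (t^2/2)·N^2), where N is the 3×3 nilpotent shift.

After assembling e^{tJ} and conjugating by P, we get:

e^{tB} =
  [t^2 - 3*t + 1, t^2 - t, t^2/2]
  [-3*t^2 + 7*t, -3*t^2 + t + 1, -3*t^2/2 - t]
  [4*t^2 - 8*t, 4*t^2, 2*t^2 + 2*t + 1]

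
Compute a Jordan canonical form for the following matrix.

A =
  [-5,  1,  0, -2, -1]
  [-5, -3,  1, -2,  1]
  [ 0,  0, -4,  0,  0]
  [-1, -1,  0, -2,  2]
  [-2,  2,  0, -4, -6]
J_3(-4) ⊕ J_2(-4)

The characteristic polynomial is
  det(x·I − A) = x^5 + 20*x^4 + 160*x^3 + 640*x^2 + 1280*x + 1024 = (x + 4)^5

Eigenvalues and multiplicities (the geometric multiplicity of λ is n − rank(A − λI), which equals the number of Jordan blocks for λ):
  λ = -4: algebraic multiplicity = 5, geometric multiplicity = 2

Determining the block sizes for each eigenvalue:
  λ = -4: with am = 5 and gm = 2, the partition is not yet determined (e.g. several partitions of 5 into 2 parts exist). Let N = A − (-4)·I. Computing rank(N^1) = 3, rank(N^2) = 1, rank(N^3) = 0; the number of blocks of size ≥ j is rank(N^{j−1}) − rank(N^j), giving [2, 2, 1]. So we have 1 block(s) of size 3, 1 block(s) of size 2 → block sizes [3, 2]

Assembling the blocks gives a Jordan form
J =
  [-4,  1,  0,  0,  0]
  [ 0, -4,  1,  0,  0]
  [ 0,  0, -4,  0,  0]
  [ 0,  0,  0, -4,  1]
  [ 0,  0,  0,  0, -4]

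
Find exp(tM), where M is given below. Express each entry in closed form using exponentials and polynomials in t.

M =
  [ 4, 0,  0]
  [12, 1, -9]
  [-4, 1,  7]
e^{tM} =
  [exp(4*t), 0, 0]
  [12*t*exp(4*t), -3*t*exp(4*t) + exp(4*t), -9*t*exp(4*t)]
  [-4*t*exp(4*t), t*exp(4*t), 3*t*exp(4*t) + exp(4*t)]

Strategy: write M = P · J · P⁻¹ where J is a Jordan canonical form, so e^{tM} = P · e^{tJ} · P⁻¹, and e^{tJ} can be computed block-by-block.

M has Jordan form
J =
  [4, 1, 0]
  [0, 4, 0]
  [0, 0, 4]
(up to reordering of blocks).

Per-block formulas:
  For a 1×1 block at λ = 4: exp(t · [4]) = [e^(4t)].
  For a 2×2 Jordan block J_2(4): exp(t · J_2(4)) = e^(4t)·(I + t·N), where N is the 2×2 nilpotent shift.

After assembling e^{tJ} and conjugating by P, we get:

e^{tM} =
  [exp(4*t), 0, 0]
  [12*t*exp(4*t), -3*t*exp(4*t) + exp(4*t), -9*t*exp(4*t)]
  [-4*t*exp(4*t), t*exp(4*t), 3*t*exp(4*t) + exp(4*t)]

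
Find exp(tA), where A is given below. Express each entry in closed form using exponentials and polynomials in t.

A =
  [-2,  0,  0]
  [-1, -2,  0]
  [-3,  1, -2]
e^{tA} =
  [exp(-2*t), 0, 0]
  [-t*exp(-2*t), exp(-2*t), 0]
  [-t^2*exp(-2*t)/2 - 3*t*exp(-2*t), t*exp(-2*t), exp(-2*t)]

Strategy: write A = P · J · P⁻¹ where J is a Jordan canonical form, so e^{tA} = P · e^{tJ} · P⁻¹, and e^{tJ} can be computed block-by-block.

A has Jordan form
J =
  [-2,  1,  0]
  [ 0, -2,  1]
  [ 0,  0, -2]
(up to reordering of blocks).

Per-block formulas:
  For a 3×3 Jordan block J_3(-2): exp(t · J_3(-2)) = e^(-2t)·(I + t·N + (t^2/2)·N^2), where N is the 3×3 nilpotent shift.

After assembling e^{tJ} and conjugating by P, we get:

e^{tA} =
  [exp(-2*t), 0, 0]
  [-t*exp(-2*t), exp(-2*t), 0]
  [-t^2*exp(-2*t)/2 - 3*t*exp(-2*t), t*exp(-2*t), exp(-2*t)]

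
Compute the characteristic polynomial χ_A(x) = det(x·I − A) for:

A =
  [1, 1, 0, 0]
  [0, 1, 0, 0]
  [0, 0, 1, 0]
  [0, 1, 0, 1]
x^4 - 4*x^3 + 6*x^2 - 4*x + 1

Expanding det(x·I − A) (e.g. by cofactor expansion or by noting that A is similar to its Jordan form J, which has the same characteristic polynomial as A) gives
  χ_A(x) = x^4 - 4*x^3 + 6*x^2 - 4*x + 1
which factors as (x - 1)^4. The eigenvalues (with algebraic multiplicities) are λ = 1 with multiplicity 4.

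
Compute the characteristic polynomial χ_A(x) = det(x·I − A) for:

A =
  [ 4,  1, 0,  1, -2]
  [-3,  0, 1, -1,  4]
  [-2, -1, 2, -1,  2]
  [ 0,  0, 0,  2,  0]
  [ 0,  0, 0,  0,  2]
x^5 - 10*x^4 + 40*x^3 - 80*x^2 + 80*x - 32

Expanding det(x·I − A) (e.g. by cofactor expansion or by noting that A is similar to its Jordan form J, which has the same characteristic polynomial as A) gives
  χ_A(x) = x^5 - 10*x^4 + 40*x^3 - 80*x^2 + 80*x - 32
which factors as (x - 2)^5. The eigenvalues (with algebraic multiplicities) are λ = 2 with multiplicity 5.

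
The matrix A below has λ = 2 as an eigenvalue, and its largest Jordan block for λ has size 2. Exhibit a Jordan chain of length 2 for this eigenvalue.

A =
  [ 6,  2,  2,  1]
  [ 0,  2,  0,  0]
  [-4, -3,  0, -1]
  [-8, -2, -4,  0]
A Jordan chain for λ = 2 of length 2:
v_1 = (4, 0, -4, -8)ᵀ
v_2 = (1, 0, 0, 0)ᵀ

Let N = A − (2)·I. We want v_2 with N^2 v_2 = 0 but N^1 v_2 ≠ 0; then v_{j-1} := N · v_j for j = 2, …, 2.

Pick v_2 = (1, 0, 0, 0)ᵀ.
Then v_1 = N · v_2 = (4, 0, -4, -8)ᵀ.

Sanity check: (A − (2)·I) v_1 = (0, 0, 0, 0)ᵀ = 0. ✓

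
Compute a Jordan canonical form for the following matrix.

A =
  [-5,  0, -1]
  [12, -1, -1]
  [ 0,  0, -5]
J_2(-5) ⊕ J_1(-1)

The characteristic polynomial is
  det(x·I − A) = x^3 + 11*x^2 + 35*x + 25 = (x + 1)*(x + 5)^2

Eigenvalues and multiplicities (the geometric multiplicity of λ is n − rank(A − λI), which equals the number of Jordan blocks for λ):
  λ = -5: algebraic multiplicity = 2, geometric multiplicity = 1
  λ = -1: algebraic multiplicity = 1, geometric multiplicity = 1

Determining the block sizes for each eigenvalue:
  λ = -5: one block (gm = 1), so the single block has size am = 2 → block sizes [2]
  λ = -1: one block (gm = 1), so the single block has size am = 1 → block sizes [1]

Assembling the blocks gives a Jordan form
J =
  [-5,  1,  0]
  [ 0, -5,  0]
  [ 0,  0, -1]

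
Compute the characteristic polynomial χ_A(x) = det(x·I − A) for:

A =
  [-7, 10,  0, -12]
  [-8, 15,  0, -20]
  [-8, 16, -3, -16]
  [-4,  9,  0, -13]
x^4 + 8*x^3 + 18*x^2 - 27

Expanding det(x·I − A) (e.g. by cofactor expansion or by noting that A is similar to its Jordan form J, which has the same characteristic polynomial as A) gives
  χ_A(x) = x^4 + 8*x^3 + 18*x^2 - 27
which factors as (x - 1)*(x + 3)^3. The eigenvalues (with algebraic multiplicities) are λ = -3 with multiplicity 3, λ = 1 with multiplicity 1.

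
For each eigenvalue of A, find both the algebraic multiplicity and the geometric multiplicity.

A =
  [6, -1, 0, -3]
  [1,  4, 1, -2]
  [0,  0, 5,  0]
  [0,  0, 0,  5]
λ = 5: alg = 4, geom = 2

Step 1 — factor the characteristic polynomial to read off the algebraic multiplicities:
  χ_A(x) = (x - 5)^4

Step 2 — compute geometric multiplicities via the rank-nullity identity g(λ) = n − rank(A − λI):
  rank(A − (5)·I) = 2, so dim ker(A − (5)·I) = n − 2 = 2

Summary:
  λ = 5: algebraic multiplicity = 4, geometric multiplicity = 2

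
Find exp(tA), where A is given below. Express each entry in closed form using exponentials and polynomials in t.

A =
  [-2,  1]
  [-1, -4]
e^{tA} =
  [t*exp(-3*t) + exp(-3*t), t*exp(-3*t)]
  [-t*exp(-3*t), -t*exp(-3*t) + exp(-3*t)]

Strategy: write A = P · J · P⁻¹ where J is a Jordan canonical form, so e^{tA} = P · e^{tJ} · P⁻¹, and e^{tJ} can be computed block-by-block.

A has Jordan form
J =
  [-3,  1]
  [ 0, -3]
(up to reordering of blocks).

Per-block formulas:
  For a 2×2 Jordan block J_2(-3): exp(t · J_2(-3)) = e^(-3t)·(I + t·N), where N is the 2×2 nilpotent shift.

After assembling e^{tJ} and conjugating by P, we get:

e^{tA} =
  [t*exp(-3*t) + exp(-3*t), t*exp(-3*t)]
  [-t*exp(-3*t), -t*exp(-3*t) + exp(-3*t)]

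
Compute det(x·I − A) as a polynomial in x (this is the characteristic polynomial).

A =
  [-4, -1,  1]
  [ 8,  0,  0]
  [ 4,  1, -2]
x^3 + 6*x^2 + 12*x + 8

Expanding det(x·I − A) (e.g. by cofactor expansion or by noting that A is similar to its Jordan form J, which has the same characteristic polynomial as A) gives
  χ_A(x) = x^3 + 6*x^2 + 12*x + 8
which factors as (x + 2)^3. The eigenvalues (with algebraic multiplicities) are λ = -2 with multiplicity 3.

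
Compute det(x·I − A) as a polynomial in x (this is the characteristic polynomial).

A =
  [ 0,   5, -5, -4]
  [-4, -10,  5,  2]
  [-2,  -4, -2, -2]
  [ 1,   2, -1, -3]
x^4 + 15*x^3 + 84*x^2 + 208*x + 192

Expanding det(x·I − A) (e.g. by cofactor expansion or by noting that A is similar to its Jordan form J, which has the same characteristic polynomial as A) gives
  χ_A(x) = x^4 + 15*x^3 + 84*x^2 + 208*x + 192
which factors as (x + 3)*(x + 4)^3. The eigenvalues (with algebraic multiplicities) are λ = -4 with multiplicity 3, λ = -3 with multiplicity 1.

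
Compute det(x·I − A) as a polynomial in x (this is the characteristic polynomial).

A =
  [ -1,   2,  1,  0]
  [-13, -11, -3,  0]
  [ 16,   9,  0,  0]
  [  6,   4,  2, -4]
x^4 + 16*x^3 + 96*x^2 + 256*x + 256

Expanding det(x·I − A) (e.g. by cofactor expansion or by noting that A is similar to its Jordan form J, which has the same characteristic polynomial as A) gives
  χ_A(x) = x^4 + 16*x^3 + 96*x^2 + 256*x + 256
which factors as (x + 4)^4. The eigenvalues (with algebraic multiplicities) are λ = -4 with multiplicity 4.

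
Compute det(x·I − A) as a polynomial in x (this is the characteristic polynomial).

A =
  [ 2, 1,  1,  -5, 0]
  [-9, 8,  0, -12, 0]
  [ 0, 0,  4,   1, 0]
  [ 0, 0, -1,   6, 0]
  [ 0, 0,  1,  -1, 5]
x^5 - 25*x^4 + 250*x^3 - 1250*x^2 + 3125*x - 3125

Expanding det(x·I − A) (e.g. by cofactor expansion or by noting that A is similar to its Jordan form J, which has the same characteristic polynomial as A) gives
  χ_A(x) = x^5 - 25*x^4 + 250*x^3 - 1250*x^2 + 3125*x - 3125
which factors as (x - 5)^5. The eigenvalues (with algebraic multiplicities) are λ = 5 with multiplicity 5.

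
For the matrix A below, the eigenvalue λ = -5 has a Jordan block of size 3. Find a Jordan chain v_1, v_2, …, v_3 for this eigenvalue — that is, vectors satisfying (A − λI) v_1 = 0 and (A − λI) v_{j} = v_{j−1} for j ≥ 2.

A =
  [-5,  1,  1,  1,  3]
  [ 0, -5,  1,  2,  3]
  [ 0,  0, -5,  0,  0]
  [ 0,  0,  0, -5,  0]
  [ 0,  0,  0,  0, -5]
A Jordan chain for λ = -5 of length 3:
v_1 = (1, 0, 0, 0, 0)ᵀ
v_2 = (1, 1, 0, 0, 0)ᵀ
v_3 = (0, 0, 1, 0, 0)ᵀ

Let N = A − (-5)·I. We want v_3 with N^3 v_3 = 0 but N^2 v_3 ≠ 0; then v_{j-1} := N · v_j for j = 3, …, 2.

Pick v_3 = (0, 0, 1, 0, 0)ᵀ.
Then v_2 = N · v_3 = (1, 1, 0, 0, 0)ᵀ.
Then v_1 = N · v_2 = (1, 0, 0, 0, 0)ᵀ.

Sanity check: (A − (-5)·I) v_1 = (0, 0, 0, 0, 0)ᵀ = 0. ✓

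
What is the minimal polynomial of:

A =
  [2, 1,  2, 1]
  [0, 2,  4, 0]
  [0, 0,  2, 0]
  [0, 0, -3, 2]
x^3 - 6*x^2 + 12*x - 8

The characteristic polynomial is χ_A(x) = (x - 2)^4, so the eigenvalues are known. The minimal polynomial is
  m_A(x) = Π_λ (x − λ)^{k_λ}
where k_λ is the size of the *largest* Jordan block for λ (equivalently, the smallest k with (A − λI)^k v = 0 for every generalised eigenvector v of λ).

  λ = 2: largest Jordan block has size 3, contributing (x − 2)^3

So m_A(x) = (x - 2)^3 = x^3 - 6*x^2 + 12*x - 8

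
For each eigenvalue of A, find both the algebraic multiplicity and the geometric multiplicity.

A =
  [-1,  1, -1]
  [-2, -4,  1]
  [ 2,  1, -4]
λ = -3: alg = 3, geom = 2

Step 1 — factor the characteristic polynomial to read off the algebraic multiplicities:
  χ_A(x) = (x + 3)^3

Step 2 — compute geometric multiplicities via the rank-nullity identity g(λ) = n − rank(A − λI):
  rank(A − (-3)·I) = 1, so dim ker(A − (-3)·I) = n − 1 = 2

Summary:
  λ = -3: algebraic multiplicity = 3, geometric multiplicity = 2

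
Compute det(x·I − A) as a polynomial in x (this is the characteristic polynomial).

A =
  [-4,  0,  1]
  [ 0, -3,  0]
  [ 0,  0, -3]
x^3 + 10*x^2 + 33*x + 36

Expanding det(x·I − A) (e.g. by cofactor expansion or by noting that A is similar to its Jordan form J, which has the same characteristic polynomial as A) gives
  χ_A(x) = x^3 + 10*x^2 + 33*x + 36
which factors as (x + 3)^2*(x + 4). The eigenvalues (with algebraic multiplicities) are λ = -4 with multiplicity 1, λ = -3 with multiplicity 2.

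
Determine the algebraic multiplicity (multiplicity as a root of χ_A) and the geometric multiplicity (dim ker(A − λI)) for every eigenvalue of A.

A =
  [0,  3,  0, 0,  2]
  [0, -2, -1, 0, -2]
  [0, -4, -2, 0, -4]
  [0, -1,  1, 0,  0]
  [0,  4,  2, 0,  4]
λ = 0: alg = 5, geom = 3

Step 1 — factor the characteristic polynomial to read off the algebraic multiplicities:
  χ_A(x) = x^5

Step 2 — compute geometric multiplicities via the rank-nullity identity g(λ) = n − rank(A − λI):
  rank(A − (0)·I) = 2, so dim ker(A − (0)·I) = n − 2 = 3

Summary:
  λ = 0: algebraic multiplicity = 5, geometric multiplicity = 3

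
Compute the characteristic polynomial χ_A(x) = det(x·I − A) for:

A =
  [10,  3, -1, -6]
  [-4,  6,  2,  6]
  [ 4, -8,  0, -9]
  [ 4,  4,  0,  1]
x^4 - 17*x^3 + 108*x^2 - 304*x + 320

Expanding det(x·I − A) (e.g. by cofactor expansion or by noting that A is similar to its Jordan form J, which has the same characteristic polynomial as A) gives
  χ_A(x) = x^4 - 17*x^3 + 108*x^2 - 304*x + 320
which factors as (x - 5)*(x - 4)^3. The eigenvalues (with algebraic multiplicities) are λ = 4 with multiplicity 3, λ = 5 with multiplicity 1.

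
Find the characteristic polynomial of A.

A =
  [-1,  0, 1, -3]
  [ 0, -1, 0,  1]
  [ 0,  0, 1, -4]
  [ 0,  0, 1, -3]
x^4 + 4*x^3 + 6*x^2 + 4*x + 1

Expanding det(x·I − A) (e.g. by cofactor expansion or by noting that A is similar to its Jordan form J, which has the same characteristic polynomial as A) gives
  χ_A(x) = x^4 + 4*x^3 + 6*x^2 + 4*x + 1
which factors as (x + 1)^4. The eigenvalues (with algebraic multiplicities) are λ = -1 with multiplicity 4.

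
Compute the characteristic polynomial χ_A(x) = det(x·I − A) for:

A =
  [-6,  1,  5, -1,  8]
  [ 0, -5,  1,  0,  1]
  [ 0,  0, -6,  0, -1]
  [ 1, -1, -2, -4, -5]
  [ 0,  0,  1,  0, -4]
x^5 + 25*x^4 + 250*x^3 + 1250*x^2 + 3125*x + 3125

Expanding det(x·I − A) (e.g. by cofactor expansion or by noting that A is similar to its Jordan form J, which has the same characteristic polynomial as A) gives
  χ_A(x) = x^5 + 25*x^4 + 250*x^3 + 1250*x^2 + 3125*x + 3125
which factors as (x + 5)^5. The eigenvalues (with algebraic multiplicities) are λ = -5 with multiplicity 5.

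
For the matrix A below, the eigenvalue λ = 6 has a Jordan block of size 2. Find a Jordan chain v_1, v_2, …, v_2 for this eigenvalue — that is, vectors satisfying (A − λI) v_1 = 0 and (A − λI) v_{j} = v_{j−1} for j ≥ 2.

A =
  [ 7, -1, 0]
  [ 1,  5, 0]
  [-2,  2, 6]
A Jordan chain for λ = 6 of length 2:
v_1 = (1, 1, -2)ᵀ
v_2 = (1, 0, 0)ᵀ

Let N = A − (6)·I. We want v_2 with N^2 v_2 = 0 but N^1 v_2 ≠ 0; then v_{j-1} := N · v_j for j = 2, …, 2.

Pick v_2 = (1, 0, 0)ᵀ.
Then v_1 = N · v_2 = (1, 1, -2)ᵀ.

Sanity check: (A − (6)·I) v_1 = (0, 0, 0)ᵀ = 0. ✓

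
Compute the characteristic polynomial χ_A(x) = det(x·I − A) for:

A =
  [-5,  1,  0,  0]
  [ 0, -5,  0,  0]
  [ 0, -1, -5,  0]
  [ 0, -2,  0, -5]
x^4 + 20*x^3 + 150*x^2 + 500*x + 625

Expanding det(x·I − A) (e.g. by cofactor expansion or by noting that A is similar to its Jordan form J, which has the same characteristic polynomial as A) gives
  χ_A(x) = x^4 + 20*x^3 + 150*x^2 + 500*x + 625
which factors as (x + 5)^4. The eigenvalues (with algebraic multiplicities) are λ = -5 with multiplicity 4.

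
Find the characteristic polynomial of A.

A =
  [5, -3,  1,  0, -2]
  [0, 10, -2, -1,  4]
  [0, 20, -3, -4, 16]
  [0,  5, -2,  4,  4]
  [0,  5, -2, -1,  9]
x^5 - 25*x^4 + 250*x^3 - 1250*x^2 + 3125*x - 3125

Expanding det(x·I − A) (e.g. by cofactor expansion or by noting that A is similar to its Jordan form J, which has the same characteristic polynomial as A) gives
  χ_A(x) = x^5 - 25*x^4 + 250*x^3 - 1250*x^2 + 3125*x - 3125
which factors as (x - 5)^5. The eigenvalues (with algebraic multiplicities) are λ = 5 with multiplicity 5.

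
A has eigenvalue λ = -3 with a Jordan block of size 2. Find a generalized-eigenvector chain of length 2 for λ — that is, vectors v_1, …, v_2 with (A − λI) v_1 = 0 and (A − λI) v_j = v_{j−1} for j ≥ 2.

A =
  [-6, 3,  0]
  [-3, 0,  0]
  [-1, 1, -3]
A Jordan chain for λ = -3 of length 2:
v_1 = (-3, -3, -1)ᵀ
v_2 = (1, 0, 0)ᵀ

Let N = A − (-3)·I. We want v_2 with N^2 v_2 = 0 but N^1 v_2 ≠ 0; then v_{j-1} := N · v_j for j = 2, …, 2.

Pick v_2 = (1, 0, 0)ᵀ.
Then v_1 = N · v_2 = (-3, -3, -1)ᵀ.

Sanity check: (A − (-3)·I) v_1 = (0, 0, 0)ᵀ = 0. ✓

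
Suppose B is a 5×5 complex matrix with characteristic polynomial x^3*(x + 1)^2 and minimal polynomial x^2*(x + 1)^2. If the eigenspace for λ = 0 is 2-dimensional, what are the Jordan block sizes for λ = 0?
Block sizes for λ = 0: [2, 1]

Step 1 — from the characteristic polynomial, algebraic multiplicity of λ = 0 is 3. From dim ker(B − (0)·I) = 2, there are exactly 2 Jordan blocks for λ = 0.
Step 2 — from the minimal polynomial, the factor (x − 0)^2 tells us the largest block for λ = 0 has size 2.
Step 3 — with total size 3, 2 blocks, and largest block 2, the block sizes (in nonincreasing order) are [2, 1].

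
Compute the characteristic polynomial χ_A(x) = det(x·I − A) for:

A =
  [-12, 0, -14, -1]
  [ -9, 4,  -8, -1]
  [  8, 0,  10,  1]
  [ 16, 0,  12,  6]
x^4 - 8*x^3 + 128*x - 256

Expanding det(x·I − A) (e.g. by cofactor expansion or by noting that A is similar to its Jordan form J, which has the same characteristic polynomial as A) gives
  χ_A(x) = x^4 - 8*x^3 + 128*x - 256
which factors as (x - 4)^3*(x + 4). The eigenvalues (with algebraic multiplicities) are λ = -4 with multiplicity 1, λ = 4 with multiplicity 3.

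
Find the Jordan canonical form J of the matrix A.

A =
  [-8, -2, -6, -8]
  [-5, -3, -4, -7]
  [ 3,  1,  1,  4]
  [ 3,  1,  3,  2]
J_3(-2) ⊕ J_1(-2)

The characteristic polynomial is
  det(x·I − A) = x^4 + 8*x^3 + 24*x^2 + 32*x + 16 = (x + 2)^4

Eigenvalues and multiplicities (the geometric multiplicity of λ is n − rank(A − λI), which equals the number of Jordan blocks for λ):
  λ = -2: algebraic multiplicity = 4, geometric multiplicity = 2

Determining the block sizes for each eigenvalue:
  λ = -2: with am = 4 and gm = 2, the partition is not yet determined (e.g. several partitions of 4 into 2 parts exist). Let N = A − (-2)·I. Computing rank(N^1) = 2, rank(N^2) = 1, rank(N^3) = 0; the number of blocks of size ≥ j is rank(N^{j−1}) − rank(N^j), giving [2, 1, 1]. So we have 1 block(s) of size 3, 1 block(s) of size 1 → block sizes [3, 1]

Assembling the blocks gives a Jordan form
J =
  [-2,  1,  0,  0]
  [ 0, -2,  1,  0]
  [ 0,  0, -2,  0]
  [ 0,  0,  0, -2]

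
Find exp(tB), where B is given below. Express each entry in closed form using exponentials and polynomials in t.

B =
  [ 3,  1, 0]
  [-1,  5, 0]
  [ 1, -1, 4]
e^{tB} =
  [-t*exp(4*t) + exp(4*t), t*exp(4*t), 0]
  [-t*exp(4*t), t*exp(4*t) + exp(4*t), 0]
  [t*exp(4*t), -t*exp(4*t), exp(4*t)]

Strategy: write B = P · J · P⁻¹ where J is a Jordan canonical form, so e^{tB} = P · e^{tJ} · P⁻¹, and e^{tJ} can be computed block-by-block.

B has Jordan form
J =
  [4, 1, 0]
  [0, 4, 0]
  [0, 0, 4]
(up to reordering of blocks).

Per-block formulas:
  For a 2×2 Jordan block J_2(4): exp(t · J_2(4)) = e^(4t)·(I + t·N), where N is the 2×2 nilpotent shift.
  For a 1×1 block at λ = 4: exp(t · [4]) = [e^(4t)].

After assembling e^{tJ} and conjugating by P, we get:

e^{tB} =
  [-t*exp(4*t) + exp(4*t), t*exp(4*t), 0]
  [-t*exp(4*t), t*exp(4*t) + exp(4*t), 0]
  [t*exp(4*t), -t*exp(4*t), exp(4*t)]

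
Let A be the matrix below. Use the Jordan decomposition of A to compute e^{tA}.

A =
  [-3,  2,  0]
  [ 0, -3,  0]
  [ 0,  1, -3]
e^{tA} =
  [exp(-3*t), 2*t*exp(-3*t), 0]
  [0, exp(-3*t), 0]
  [0, t*exp(-3*t), exp(-3*t)]

Strategy: write A = P · J · P⁻¹ where J is a Jordan canonical form, so e^{tA} = P · e^{tJ} · P⁻¹, and e^{tJ} can be computed block-by-block.

A has Jordan form
J =
  [-3,  1,  0]
  [ 0, -3,  0]
  [ 0,  0, -3]
(up to reordering of blocks).

Per-block formulas:
  For a 2×2 Jordan block J_2(-3): exp(t · J_2(-3)) = e^(-3t)·(I + t·N), where N is the 2×2 nilpotent shift.
  For a 1×1 block at λ = -3: exp(t · [-3]) = [e^(-3t)].

After assembling e^{tJ} and conjugating by P, we get:

e^{tA} =
  [exp(-3*t), 2*t*exp(-3*t), 0]
  [0, exp(-3*t), 0]
  [0, t*exp(-3*t), exp(-3*t)]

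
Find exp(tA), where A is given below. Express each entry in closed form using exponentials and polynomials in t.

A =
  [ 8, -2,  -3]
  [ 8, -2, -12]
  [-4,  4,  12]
e^{tA} =
  [2*t*exp(6*t) + exp(6*t), -2*t*exp(6*t), -3*t*exp(6*t)]
  [8*t*exp(6*t), -8*t*exp(6*t) + exp(6*t), -12*t*exp(6*t)]
  [-4*t*exp(6*t), 4*t*exp(6*t), 6*t*exp(6*t) + exp(6*t)]

Strategy: write A = P · J · P⁻¹ where J is a Jordan canonical form, so e^{tA} = P · e^{tJ} · P⁻¹, and e^{tJ} can be computed block-by-block.

A has Jordan form
J =
  [6, 1, 0]
  [0, 6, 0]
  [0, 0, 6]
(up to reordering of blocks).

Per-block formulas:
  For a 2×2 Jordan block J_2(6): exp(t · J_2(6)) = e^(6t)·(I + t·N), where N is the 2×2 nilpotent shift.
  For a 1×1 block at λ = 6: exp(t · [6]) = [e^(6t)].

After assembling e^{tJ} and conjugating by P, we get:

e^{tA} =
  [2*t*exp(6*t) + exp(6*t), -2*t*exp(6*t), -3*t*exp(6*t)]
  [8*t*exp(6*t), -8*t*exp(6*t) + exp(6*t), -12*t*exp(6*t)]
  [-4*t*exp(6*t), 4*t*exp(6*t), 6*t*exp(6*t) + exp(6*t)]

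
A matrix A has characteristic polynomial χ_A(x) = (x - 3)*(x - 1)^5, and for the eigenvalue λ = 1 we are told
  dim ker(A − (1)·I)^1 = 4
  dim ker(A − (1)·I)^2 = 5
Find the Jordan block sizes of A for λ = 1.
Block sizes for λ = 1: [2, 1, 1, 1]

From the dimensions of kernels of powers, the number of Jordan blocks of size at least j is d_j − d_{j−1} where d_j = dim ker(N^j) (with d_0 = 0). Computing the differences gives [4, 1].
The number of blocks of size exactly k is (#blocks of size ≥ k) − (#blocks of size ≥ k + 1), so the partition is: 3 block(s) of size 1, 1 block(s) of size 2.
In nonincreasing order the block sizes are [2, 1, 1, 1].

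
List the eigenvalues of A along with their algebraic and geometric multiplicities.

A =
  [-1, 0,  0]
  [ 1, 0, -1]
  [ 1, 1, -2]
λ = -1: alg = 3, geom = 2

Step 1 — factor the characteristic polynomial to read off the algebraic multiplicities:
  χ_A(x) = (x + 1)^3

Step 2 — compute geometric multiplicities via the rank-nullity identity g(λ) = n − rank(A − λI):
  rank(A − (-1)·I) = 1, so dim ker(A − (-1)·I) = n − 1 = 2

Summary:
  λ = -1: algebraic multiplicity = 3, geometric multiplicity = 2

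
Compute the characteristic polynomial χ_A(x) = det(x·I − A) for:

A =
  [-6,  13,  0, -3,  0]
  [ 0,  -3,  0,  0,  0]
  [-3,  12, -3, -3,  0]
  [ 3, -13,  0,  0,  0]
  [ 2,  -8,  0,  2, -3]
x^5 + 15*x^4 + 90*x^3 + 270*x^2 + 405*x + 243

Expanding det(x·I − A) (e.g. by cofactor expansion or by noting that A is similar to its Jordan form J, which has the same characteristic polynomial as A) gives
  χ_A(x) = x^5 + 15*x^4 + 90*x^3 + 270*x^2 + 405*x + 243
which factors as (x + 3)^5. The eigenvalues (with algebraic multiplicities) are λ = -3 with multiplicity 5.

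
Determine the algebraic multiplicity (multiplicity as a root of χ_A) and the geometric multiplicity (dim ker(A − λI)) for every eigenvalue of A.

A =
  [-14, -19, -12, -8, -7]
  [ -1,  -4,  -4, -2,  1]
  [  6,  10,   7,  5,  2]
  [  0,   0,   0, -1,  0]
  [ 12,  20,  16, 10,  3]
λ = -3: alg = 2, geom = 1; λ = -1: alg = 3, geom = 2

Step 1 — factor the characteristic polynomial to read off the algebraic multiplicities:
  χ_A(x) = (x + 1)^3*(x + 3)^2

Step 2 — compute geometric multiplicities via the rank-nullity identity g(λ) = n − rank(A − λI):
  rank(A − (-3)·I) = 4, so dim ker(A − (-3)·I) = n − 4 = 1
  rank(A − (-1)·I) = 3, so dim ker(A − (-1)·I) = n − 3 = 2

Summary:
  λ = -3: algebraic multiplicity = 2, geometric multiplicity = 1
  λ = -1: algebraic multiplicity = 3, geometric multiplicity = 2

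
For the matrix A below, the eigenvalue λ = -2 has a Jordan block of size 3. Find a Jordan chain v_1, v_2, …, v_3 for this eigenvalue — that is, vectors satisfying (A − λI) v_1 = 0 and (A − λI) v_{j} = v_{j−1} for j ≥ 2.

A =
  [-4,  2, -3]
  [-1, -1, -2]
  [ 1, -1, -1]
A Jordan chain for λ = -2 of length 3:
v_1 = (-1, -1, 0)ᵀ
v_2 = (-2, -1, 1)ᵀ
v_3 = (1, 0, 0)ᵀ

Let N = A − (-2)·I. We want v_3 with N^3 v_3 = 0 but N^2 v_3 ≠ 0; then v_{j-1} := N · v_j for j = 3, …, 2.

Pick v_3 = (1, 0, 0)ᵀ.
Then v_2 = N · v_3 = (-2, -1, 1)ᵀ.
Then v_1 = N · v_2 = (-1, -1, 0)ᵀ.

Sanity check: (A − (-2)·I) v_1 = (0, 0, 0)ᵀ = 0. ✓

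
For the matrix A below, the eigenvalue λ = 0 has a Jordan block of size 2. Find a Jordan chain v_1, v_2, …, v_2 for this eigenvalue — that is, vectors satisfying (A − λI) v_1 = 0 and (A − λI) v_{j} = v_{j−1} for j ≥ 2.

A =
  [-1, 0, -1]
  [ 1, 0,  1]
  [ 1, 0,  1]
A Jordan chain for λ = 0 of length 2:
v_1 = (-1, 1, 1)ᵀ
v_2 = (1, 0, 0)ᵀ

Let N = A − (0)·I. We want v_2 with N^2 v_2 = 0 but N^1 v_2 ≠ 0; then v_{j-1} := N · v_j for j = 2, …, 2.

Pick v_2 = (1, 0, 0)ᵀ.
Then v_1 = N · v_2 = (-1, 1, 1)ᵀ.

Sanity check: (A − (0)·I) v_1 = (0, 0, 0)ᵀ = 0. ✓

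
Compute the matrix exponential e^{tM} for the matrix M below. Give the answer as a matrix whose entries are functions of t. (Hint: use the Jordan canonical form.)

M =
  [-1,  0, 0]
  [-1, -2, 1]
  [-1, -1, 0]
e^{tM} =
  [exp(-t), 0, 0]
  [-t*exp(-t), -t*exp(-t) + exp(-t), t*exp(-t)]
  [-t*exp(-t), -t*exp(-t), t*exp(-t) + exp(-t)]

Strategy: write M = P · J · P⁻¹ where J is a Jordan canonical form, so e^{tM} = P · e^{tJ} · P⁻¹, and e^{tJ} can be computed block-by-block.

M has Jordan form
J =
  [-1,  1,  0]
  [ 0, -1,  0]
  [ 0,  0, -1]
(up to reordering of blocks).

Per-block formulas:
  For a 1×1 block at λ = -1: exp(t · [-1]) = [e^(-1t)].
  For a 2×2 Jordan block J_2(-1): exp(t · J_2(-1)) = e^(-1t)·(I + t·N), where N is the 2×2 nilpotent shift.

After assembling e^{tJ} and conjugating by P, we get:

e^{tM} =
  [exp(-t), 0, 0]
  [-t*exp(-t), -t*exp(-t) + exp(-t), t*exp(-t)]
  [-t*exp(-t), -t*exp(-t), t*exp(-t) + exp(-t)]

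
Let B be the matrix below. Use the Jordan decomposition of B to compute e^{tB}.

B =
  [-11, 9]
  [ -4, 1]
e^{tB} =
  [-6*t*exp(-5*t) + exp(-5*t), 9*t*exp(-5*t)]
  [-4*t*exp(-5*t), 6*t*exp(-5*t) + exp(-5*t)]

Strategy: write B = P · J · P⁻¹ where J is a Jordan canonical form, so e^{tB} = P · e^{tJ} · P⁻¹, and e^{tJ} can be computed block-by-block.

B has Jordan form
J =
  [-5,  1]
  [ 0, -5]
(up to reordering of blocks).

Per-block formulas:
  For a 2×2 Jordan block J_2(-5): exp(t · J_2(-5)) = e^(-5t)·(I + t·N), where N is the 2×2 nilpotent shift.

After assembling e^{tJ} and conjugating by P, we get:

e^{tB} =
  [-6*t*exp(-5*t) + exp(-5*t), 9*t*exp(-5*t)]
  [-4*t*exp(-5*t), 6*t*exp(-5*t) + exp(-5*t)]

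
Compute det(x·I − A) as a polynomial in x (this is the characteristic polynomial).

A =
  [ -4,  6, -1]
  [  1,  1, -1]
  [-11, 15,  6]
x^3 - 3*x^2 - 24*x + 80

Expanding det(x·I − A) (e.g. by cofactor expansion or by noting that A is similar to its Jordan form J, which has the same characteristic polynomial as A) gives
  χ_A(x) = x^3 - 3*x^2 - 24*x + 80
which factors as (x - 4)^2*(x + 5). The eigenvalues (with algebraic multiplicities) are λ = -5 with multiplicity 1, λ = 4 with multiplicity 2.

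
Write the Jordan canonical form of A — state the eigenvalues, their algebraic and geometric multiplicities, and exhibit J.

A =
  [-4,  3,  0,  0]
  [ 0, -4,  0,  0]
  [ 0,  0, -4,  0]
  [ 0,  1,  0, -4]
J_2(-4) ⊕ J_1(-4) ⊕ J_1(-4)

The characteristic polynomial is
  det(x·I − A) = x^4 + 16*x^3 + 96*x^2 + 256*x + 256 = (x + 4)^4

Eigenvalues and multiplicities (the geometric multiplicity of λ is n − rank(A − λI), which equals the number of Jordan blocks for λ):
  λ = -4: algebraic multiplicity = 4, geometric multiplicity = 3

Determining the block sizes for each eigenvalue:
  λ = -4: 3 blocks summing to 4 forces exactly one block of size 2 and the rest size 1 → block sizes [2, 1, 1]

Assembling the blocks gives a Jordan form
J =
  [-4,  1,  0,  0]
  [ 0, -4,  0,  0]
  [ 0,  0, -4,  0]
  [ 0,  0,  0, -4]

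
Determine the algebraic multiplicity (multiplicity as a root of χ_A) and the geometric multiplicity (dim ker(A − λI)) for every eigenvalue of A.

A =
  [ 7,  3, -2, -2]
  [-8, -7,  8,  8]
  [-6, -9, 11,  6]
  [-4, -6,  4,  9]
λ = 5: alg = 4, geom = 3

Step 1 — factor the characteristic polynomial to read off the algebraic multiplicities:
  χ_A(x) = (x - 5)^4

Step 2 — compute geometric multiplicities via the rank-nullity identity g(λ) = n − rank(A − λI):
  rank(A − (5)·I) = 1, so dim ker(A − (5)·I) = n − 1 = 3

Summary:
  λ = 5: algebraic multiplicity = 4, geometric multiplicity = 3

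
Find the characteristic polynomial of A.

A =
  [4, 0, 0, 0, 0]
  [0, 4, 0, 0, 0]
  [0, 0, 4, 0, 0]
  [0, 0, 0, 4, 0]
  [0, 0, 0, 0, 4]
x^5 - 20*x^4 + 160*x^3 - 640*x^2 + 1280*x - 1024

Expanding det(x·I − A) (e.g. by cofactor expansion or by noting that A is similar to its Jordan form J, which has the same characteristic polynomial as A) gives
  χ_A(x) = x^5 - 20*x^4 + 160*x^3 - 640*x^2 + 1280*x - 1024
which factors as (x - 4)^5. The eigenvalues (with algebraic multiplicities) are λ = 4 with multiplicity 5.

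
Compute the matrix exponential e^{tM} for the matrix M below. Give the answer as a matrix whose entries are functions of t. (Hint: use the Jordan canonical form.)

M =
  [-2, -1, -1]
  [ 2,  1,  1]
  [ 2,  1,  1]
e^{tM} =
  [1 - 2*t, -t, -t]
  [2*t, t + 1, t]
  [2*t, t, t + 1]

Strategy: write M = P · J · P⁻¹ where J is a Jordan canonical form, so e^{tM} = P · e^{tJ} · P⁻¹, and e^{tJ} can be computed block-by-block.

M has Jordan form
J =
  [0, 1, 0]
  [0, 0, 0]
  [0, 0, 0]
(up to reordering of blocks).

Per-block formulas:
  For a 1×1 block at λ = 0: exp(t · [0]) = [e^(0t)].
  For a 2×2 Jordan block J_2(0): exp(t · J_2(0)) = e^(0t)·(I + t·N), where N is the 2×2 nilpotent shift.

After assembling e^{tJ} and conjugating by P, we get:

e^{tM} =
  [1 - 2*t, -t, -t]
  [2*t, t + 1, t]
  [2*t, t, t + 1]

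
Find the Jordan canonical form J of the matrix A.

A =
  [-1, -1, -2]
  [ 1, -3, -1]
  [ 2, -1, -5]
J_3(-3)

The characteristic polynomial is
  det(x·I − A) = x^3 + 9*x^2 + 27*x + 27 = (x + 3)^3

Eigenvalues and multiplicities (the geometric multiplicity of λ is n − rank(A − λI), which equals the number of Jordan blocks for λ):
  λ = -3: algebraic multiplicity = 3, geometric multiplicity = 1

Determining the block sizes for each eigenvalue:
  λ = -3: one block (gm = 1), so the single block has size am = 3 → block sizes [3]

Assembling the blocks gives a Jordan form
J =
  [-3,  1,  0]
  [ 0, -3,  1]
  [ 0,  0, -3]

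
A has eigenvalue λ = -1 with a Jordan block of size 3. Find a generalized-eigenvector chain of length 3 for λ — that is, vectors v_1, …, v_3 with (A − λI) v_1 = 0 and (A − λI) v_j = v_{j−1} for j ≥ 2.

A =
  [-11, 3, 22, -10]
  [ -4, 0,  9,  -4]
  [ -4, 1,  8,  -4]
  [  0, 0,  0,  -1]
A Jordan chain for λ = -1 of length 3:
v_1 = (-5, -2, -2, 0)ᵀ
v_2 = (3, 1, 1, 0)ᵀ
v_3 = (0, 1, 0, 0)ᵀ

Let N = A − (-1)·I. We want v_3 with N^3 v_3 = 0 but N^2 v_3 ≠ 0; then v_{j-1} := N · v_j for j = 3, …, 2.

Pick v_3 = (0, 1, 0, 0)ᵀ.
Then v_2 = N · v_3 = (3, 1, 1, 0)ᵀ.
Then v_1 = N · v_2 = (-5, -2, -2, 0)ᵀ.

Sanity check: (A − (-1)·I) v_1 = (0, 0, 0, 0)ᵀ = 0. ✓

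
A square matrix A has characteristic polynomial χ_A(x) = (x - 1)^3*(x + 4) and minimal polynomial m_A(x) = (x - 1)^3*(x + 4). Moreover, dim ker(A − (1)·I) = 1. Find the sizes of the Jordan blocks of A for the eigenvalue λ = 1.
Block sizes for λ = 1: [3]

Step 1 — from the characteristic polynomial, algebraic multiplicity of λ = 1 is 3. From dim ker(A − (1)·I) = 1, there are exactly 1 Jordan blocks for λ = 1.
Step 2 — from the minimal polynomial, the factor (x − 1)^3 tells us the largest block for λ = 1 has size 3.
Step 3 — with total size 3, 1 blocks, and largest block 3, the block sizes (in nonincreasing order) are [3].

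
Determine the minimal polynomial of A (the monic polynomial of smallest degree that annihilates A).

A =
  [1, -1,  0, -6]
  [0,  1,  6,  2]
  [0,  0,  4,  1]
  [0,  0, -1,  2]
x^4 - 8*x^3 + 22*x^2 - 24*x + 9

The characteristic polynomial is χ_A(x) = (x - 3)^2*(x - 1)^2, so the eigenvalues are known. The minimal polynomial is
  m_A(x) = Π_λ (x − λ)^{k_λ}
where k_λ is the size of the *largest* Jordan block for λ (equivalently, the smallest k with (A − λI)^k v = 0 for every generalised eigenvector v of λ).

  λ = 1: largest Jordan block has size 2, contributing (x − 1)^2
  λ = 3: largest Jordan block has size 2, contributing (x − 3)^2

So m_A(x) = (x - 3)^2*(x - 1)^2 = x^4 - 8*x^3 + 22*x^2 - 24*x + 9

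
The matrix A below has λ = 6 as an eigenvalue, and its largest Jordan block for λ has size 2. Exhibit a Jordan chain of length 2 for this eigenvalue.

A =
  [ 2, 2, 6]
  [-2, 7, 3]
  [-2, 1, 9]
A Jordan chain for λ = 6 of length 2:
v_1 = (-4, -2, -2)ᵀ
v_2 = (1, 0, 0)ᵀ

Let N = A − (6)·I. We want v_2 with N^2 v_2 = 0 but N^1 v_2 ≠ 0; then v_{j-1} := N · v_j for j = 2, …, 2.

Pick v_2 = (1, 0, 0)ᵀ.
Then v_1 = N · v_2 = (-4, -2, -2)ᵀ.

Sanity check: (A − (6)·I) v_1 = (0, 0, 0)ᵀ = 0. ✓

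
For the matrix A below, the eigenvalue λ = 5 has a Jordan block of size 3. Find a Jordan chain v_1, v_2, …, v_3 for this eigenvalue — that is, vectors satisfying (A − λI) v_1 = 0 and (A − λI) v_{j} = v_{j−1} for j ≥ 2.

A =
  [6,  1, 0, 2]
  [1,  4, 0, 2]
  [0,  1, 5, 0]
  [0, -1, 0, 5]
A Jordan chain for λ = 5 of length 3:
v_1 = (2, 0, 1, -1)ᵀ
v_2 = (1, 1, 0, 0)ᵀ
v_3 = (1, 0, 0, 0)ᵀ

Let N = A − (5)·I. We want v_3 with N^3 v_3 = 0 but N^2 v_3 ≠ 0; then v_{j-1} := N · v_j for j = 3, …, 2.

Pick v_3 = (1, 0, 0, 0)ᵀ.
Then v_2 = N · v_3 = (1, 1, 0, 0)ᵀ.
Then v_1 = N · v_2 = (2, 0, 1, -1)ᵀ.

Sanity check: (A − (5)·I) v_1 = (0, 0, 0, 0)ᵀ = 0. ✓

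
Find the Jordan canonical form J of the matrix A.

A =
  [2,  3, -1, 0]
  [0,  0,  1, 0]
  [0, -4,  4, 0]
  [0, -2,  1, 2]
J_3(2) ⊕ J_1(2)

The characteristic polynomial is
  det(x·I − A) = x^4 - 8*x^3 + 24*x^2 - 32*x + 16 = (x - 2)^4

Eigenvalues and multiplicities (the geometric multiplicity of λ is n − rank(A − λI), which equals the number of Jordan blocks for λ):
  λ = 2: algebraic multiplicity = 4, geometric multiplicity = 2

Determining the block sizes for each eigenvalue:
  λ = 2: with am = 4 and gm = 2, the partition is not yet determined (e.g. several partitions of 4 into 2 parts exist). Let N = A − (2)·I. Computing rank(N^1) = 2, rank(N^2) = 1, rank(N^3) = 0; the number of blocks of size ≥ j is rank(N^{j−1}) − rank(N^j), giving [2, 1, 1]. So we have 1 block(s) of size 3, 1 block(s) of size 1 → block sizes [3, 1]

Assembling the blocks gives a Jordan form
J =
  [2, 1, 0, 0]
  [0, 2, 1, 0]
  [0, 0, 2, 0]
  [0, 0, 0, 2]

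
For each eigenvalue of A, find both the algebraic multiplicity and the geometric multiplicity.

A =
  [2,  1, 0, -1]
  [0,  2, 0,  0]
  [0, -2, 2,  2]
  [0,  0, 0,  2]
λ = 2: alg = 4, geom = 3

Step 1 — factor the characteristic polynomial to read off the algebraic multiplicities:
  χ_A(x) = (x - 2)^4

Step 2 — compute geometric multiplicities via the rank-nullity identity g(λ) = n − rank(A − λI):
  rank(A − (2)·I) = 1, so dim ker(A − (2)·I) = n − 1 = 3

Summary:
  λ = 2: algebraic multiplicity = 4, geometric multiplicity = 3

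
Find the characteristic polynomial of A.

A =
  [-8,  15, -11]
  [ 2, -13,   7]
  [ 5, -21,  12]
x^3 + 9*x^2 + 24*x + 16

Expanding det(x·I − A) (e.g. by cofactor expansion or by noting that A is similar to its Jordan form J, which has the same characteristic polynomial as A) gives
  χ_A(x) = x^3 + 9*x^2 + 24*x + 16
which factors as (x + 1)*(x + 4)^2. The eigenvalues (with algebraic multiplicities) are λ = -4 with multiplicity 2, λ = -1 with multiplicity 1.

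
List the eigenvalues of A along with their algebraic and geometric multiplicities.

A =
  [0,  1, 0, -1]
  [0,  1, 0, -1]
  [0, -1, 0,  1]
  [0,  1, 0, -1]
λ = 0: alg = 4, geom = 3

Step 1 — factor the characteristic polynomial to read off the algebraic multiplicities:
  χ_A(x) = x^4

Step 2 — compute geometric multiplicities via the rank-nullity identity g(λ) = n − rank(A − λI):
  rank(A − (0)·I) = 1, so dim ker(A − (0)·I) = n − 1 = 3

Summary:
  λ = 0: algebraic multiplicity = 4, geometric multiplicity = 3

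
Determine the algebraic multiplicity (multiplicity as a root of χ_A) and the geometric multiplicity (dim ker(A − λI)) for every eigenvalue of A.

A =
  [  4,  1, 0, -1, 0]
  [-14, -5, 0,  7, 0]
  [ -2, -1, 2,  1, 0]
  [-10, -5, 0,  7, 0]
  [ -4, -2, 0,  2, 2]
λ = 2: alg = 5, geom = 4

Step 1 — factor the characteristic polynomial to read off the algebraic multiplicities:
  χ_A(x) = (x - 2)^5

Step 2 — compute geometric multiplicities via the rank-nullity identity g(λ) = n − rank(A − λI):
  rank(A − (2)·I) = 1, so dim ker(A − (2)·I) = n − 1 = 4

Summary:
  λ = 2: algebraic multiplicity = 5, geometric multiplicity = 4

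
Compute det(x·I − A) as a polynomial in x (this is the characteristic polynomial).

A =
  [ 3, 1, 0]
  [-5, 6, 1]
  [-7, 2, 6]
x^3 - 15*x^2 + 75*x - 125

Expanding det(x·I − A) (e.g. by cofactor expansion or by noting that A is similar to its Jordan form J, which has the same characteristic polynomial as A) gives
  χ_A(x) = x^3 - 15*x^2 + 75*x - 125
which factors as (x - 5)^3. The eigenvalues (with algebraic multiplicities) are λ = 5 with multiplicity 3.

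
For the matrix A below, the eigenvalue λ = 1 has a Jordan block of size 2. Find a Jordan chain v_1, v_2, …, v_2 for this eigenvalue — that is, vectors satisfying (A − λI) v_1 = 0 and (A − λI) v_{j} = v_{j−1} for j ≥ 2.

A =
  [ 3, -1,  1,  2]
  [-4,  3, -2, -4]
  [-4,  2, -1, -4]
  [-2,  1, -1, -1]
A Jordan chain for λ = 1 of length 2:
v_1 = (2, -4, -4, -2)ᵀ
v_2 = (1, 0, 0, 0)ᵀ

Let N = A − (1)·I. We want v_2 with N^2 v_2 = 0 but N^1 v_2 ≠ 0; then v_{j-1} := N · v_j for j = 2, …, 2.

Pick v_2 = (1, 0, 0, 0)ᵀ.
Then v_1 = N · v_2 = (2, -4, -4, -2)ᵀ.

Sanity check: (A − (1)·I) v_1 = (0, 0, 0, 0)ᵀ = 0. ✓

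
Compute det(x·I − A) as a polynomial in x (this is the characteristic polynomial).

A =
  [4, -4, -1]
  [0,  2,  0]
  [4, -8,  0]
x^3 - 6*x^2 + 12*x - 8

Expanding det(x·I − A) (e.g. by cofactor expansion or by noting that A is similar to its Jordan form J, which has the same characteristic polynomial as A) gives
  χ_A(x) = x^3 - 6*x^2 + 12*x - 8
which factors as (x - 2)^3. The eigenvalues (with algebraic multiplicities) are λ = 2 with multiplicity 3.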